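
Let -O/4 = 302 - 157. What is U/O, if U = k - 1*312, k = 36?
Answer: 69/145 ≈ 0.47586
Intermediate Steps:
O = -580 (O = -4*(302 - 157) = -4*145 = -580)
U = -276 (U = 36 - 1*312 = 36 - 312 = -276)
U/O = -276/(-580) = -276*(-1/580) = 69/145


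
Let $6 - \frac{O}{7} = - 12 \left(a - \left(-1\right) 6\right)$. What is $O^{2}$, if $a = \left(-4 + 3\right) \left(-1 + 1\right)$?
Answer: $298116$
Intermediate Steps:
$a = 0$ ($a = \left(-1\right) 0 = 0$)
$O = 546$ ($O = 42 - 7 \left(- 12 \left(0 - \left(-1\right) 6\right)\right) = 42 - 7 \left(- 12 \left(0 - -6\right)\right) = 42 - 7 \left(- 12 \left(0 + 6\right)\right) = 42 - 7 \left(\left(-12\right) 6\right) = 42 - -504 = 42 + 504 = 546$)
$O^{2} = 546^{2} = 298116$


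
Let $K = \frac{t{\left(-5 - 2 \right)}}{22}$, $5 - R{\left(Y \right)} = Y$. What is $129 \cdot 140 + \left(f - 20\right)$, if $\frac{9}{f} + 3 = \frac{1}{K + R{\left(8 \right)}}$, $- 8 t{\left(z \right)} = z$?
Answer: $\frac{31366871}{1739} \approx 18037.0$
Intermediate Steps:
$t{\left(z \right)} = - \frac{z}{8}$
$R{\left(Y \right)} = 5 - Y$
$K = \frac{7}{176}$ ($K = \frac{\left(- \frac{1}{8}\right) \left(-5 - 2\right)}{22} = - \frac{-5 - 2}{8} \cdot \frac{1}{22} = \left(- \frac{1}{8}\right) \left(-7\right) \frac{1}{22} = \frac{7}{8} \cdot \frac{1}{22} = \frac{7}{176} \approx 0.039773$)
$f = - \frac{4689}{1739}$ ($f = \frac{9}{-3 + \frac{1}{\frac{7}{176} + \left(5 - 8\right)}} = \frac{9}{-3 + \frac{1}{\frac{7}{176} - 3}} = \frac{9}{-3 + \frac{1}{- \frac{521}{176}}} = \frac{9}{-3 - \frac{176}{521}} = \frac{9}{- \frac{1739}{521}} = 9 \left(- \frac{521}{1739}\right) = - \frac{4689}{1739} \approx -2.6964$)
$129 \cdot 140 + \left(f - 20\right) = 129 \cdot 140 - \frac{39469}{1739} = 18060 - \frac{39469}{1739} = \frac{31366871}{1739}$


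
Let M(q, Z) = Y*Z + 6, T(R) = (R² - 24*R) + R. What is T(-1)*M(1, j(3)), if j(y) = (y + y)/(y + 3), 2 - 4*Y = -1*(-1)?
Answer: 150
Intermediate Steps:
T(R) = R² - 23*R
Y = ¼ (Y = ½ - (-1)*(-1)/4 = ½ - ¼*1 = ½ - ¼ = ¼ ≈ 0.25000)
j(y) = 2*y/(3 + y) (j(y) = (2*y)/(3 + y) = 2*y/(3 + y))
M(q, Z) = 6 + Z/4 (M(q, Z) = Z/4 + 6 = 6 + Z/4)
T(-1)*M(1, j(3)) = (-(-23 - 1))*(6 + (2*3/(3 + 3))/4) = (-1*(-24))*(6 + (2*3/6)/4) = 24*(6 + (2*3*(⅙))/4) = 24*(6 + (¼)*1) = 24*(6 + ¼) = 24*(25/4) = 150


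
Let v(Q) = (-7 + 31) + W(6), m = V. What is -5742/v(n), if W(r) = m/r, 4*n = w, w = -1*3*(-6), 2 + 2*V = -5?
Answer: -68904/281 ≈ -245.21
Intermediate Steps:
V = -7/2 (V = -1 + (½)*(-5) = -1 - 5/2 = -7/2 ≈ -3.5000)
m = -7/2 ≈ -3.5000
w = 18 (w = -3*(-6) = 18)
n = 9/2 (n = (¼)*18 = 9/2 ≈ 4.5000)
W(r) = -7/(2*r)
v(Q) = 281/12 (v(Q) = (-7 + 31) - 7/2/6 = 24 - 7/2*⅙ = 24 - 7/12 = 281/12)
-5742/v(n) = -5742/281/12 = -5742*12/281 = -68904/281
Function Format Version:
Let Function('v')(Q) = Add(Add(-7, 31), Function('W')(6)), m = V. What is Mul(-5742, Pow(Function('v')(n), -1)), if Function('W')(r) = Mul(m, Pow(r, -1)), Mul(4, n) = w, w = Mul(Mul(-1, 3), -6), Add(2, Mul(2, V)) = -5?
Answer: Rational(-68904, 281) ≈ -245.21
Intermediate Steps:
V = Rational(-7, 2) (V = Add(-1, Mul(Rational(1, 2), -5)) = Add(-1, Rational(-5, 2)) = Rational(-7, 2) ≈ -3.5000)
m = Rational(-7, 2) ≈ -3.5000
w = 18 (w = Mul(-3, -6) = 18)
n = Rational(9, 2) (n = Mul(Rational(1, 4), 18) = Rational(9, 2) ≈ 4.5000)
Function('W')(r) = Mul(Rational(-7, 2), Pow(r, -1))
Function('v')(Q) = Rational(281, 12) (Function('v')(Q) = Add(Add(-7, 31), Mul(Rational(-7, 2), Pow(6, -1))) = Add(24, Mul(Rational(-7, 2), Rational(1, 6))) = Add(24, Rational(-7, 12)) = Rational(281, 12))
Mul(-5742, Pow(Function('v')(n), -1)) = Mul(-5742, Pow(Rational(281, 12), -1)) = Mul(-5742, Rational(12, 281)) = Rational(-68904, 281)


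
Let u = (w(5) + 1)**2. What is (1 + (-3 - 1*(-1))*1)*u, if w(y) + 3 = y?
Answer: -9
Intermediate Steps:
w(y) = -3 + y
u = 9 (u = ((-3 + 5) + 1)**2 = (2 + 1)**2 = 3**2 = 9)
(1 + (-3 - 1*(-1))*1)*u = (1 + (-3 - 1*(-1))*1)*9 = (1 + (-3 + 1)*1)*9 = (1 - 2*1)*9 = (1 - 2)*9 = -1*9 = -9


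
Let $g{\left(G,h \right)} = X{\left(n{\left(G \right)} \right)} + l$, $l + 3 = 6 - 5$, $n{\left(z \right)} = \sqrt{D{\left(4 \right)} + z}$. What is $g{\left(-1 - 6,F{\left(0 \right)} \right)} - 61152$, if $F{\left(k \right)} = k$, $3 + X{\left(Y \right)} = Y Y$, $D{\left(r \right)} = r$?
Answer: $-61160$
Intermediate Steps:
$n{\left(z \right)} = \sqrt{4 + z}$
$X{\left(Y \right)} = -3 + Y^{2}$ ($X{\left(Y \right)} = -3 + Y Y = -3 + Y^{2}$)
$l = -2$ ($l = -3 + \left(6 - 5\right) = -3 + 1 = -2$)
$g{\left(G,h \right)} = -1 + G$ ($g{\left(G,h \right)} = \left(-3 + \left(\sqrt{4 + G}\right)^{2}\right) - 2 = \left(-3 + \left(4 + G\right)\right) - 2 = \left(1 + G\right) - 2 = -1 + G$)
$g{\left(-1 - 6,F{\left(0 \right)} \right)} - 61152 = \left(-1 - 7\right) - 61152 = -8 - 61152 = -61160$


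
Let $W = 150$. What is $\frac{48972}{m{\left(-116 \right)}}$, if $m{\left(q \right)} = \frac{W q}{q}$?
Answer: $\frac{8162}{25} \approx 326.48$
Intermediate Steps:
$m{\left(q \right)} = 150$ ($m{\left(q \right)} = \frac{150 q}{q} = 150$)
$\frac{48972}{m{\left(-116 \right)}} = \frac{48972}{150} = 48972 \cdot \frac{1}{150} = \frac{8162}{25}$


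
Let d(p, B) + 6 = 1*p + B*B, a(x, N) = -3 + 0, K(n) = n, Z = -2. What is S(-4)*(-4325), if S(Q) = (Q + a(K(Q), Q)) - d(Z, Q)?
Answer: 64875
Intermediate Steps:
a(x, N) = -3
d(p, B) = -6 + p + B**2 (d(p, B) = -6 + (1*p + B*B) = -6 + (p + B**2) = -6 + p + B**2)
S(Q) = 5 + Q - Q**2 (S(Q) = (Q - 3) - (-6 - 2 + Q**2) = (-3 + Q) - (-8 + Q**2) = (-3 + Q) + (8 - Q**2) = 5 + Q - Q**2)
S(-4)*(-4325) = (5 - 4 - 1*(-4)**2)*(-4325) = (5 - 4 - 1*16)*(-4325) = (5 - 4 - 16)*(-4325) = -15*(-4325) = 64875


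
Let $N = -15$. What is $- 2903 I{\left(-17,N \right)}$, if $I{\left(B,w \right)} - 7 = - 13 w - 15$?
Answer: $-542861$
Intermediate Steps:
$I{\left(B,w \right)} = -8 - 13 w$ ($I{\left(B,w \right)} = 7 - \left(15 + 13 w\right) = -8 - 13 w$)
$- 2903 I{\left(-17,N \right)} = - 2903 \left(-8 - -195\right) = - 2903 \left(-8 + 195\right) = \left(-2903\right) 187 = -542861$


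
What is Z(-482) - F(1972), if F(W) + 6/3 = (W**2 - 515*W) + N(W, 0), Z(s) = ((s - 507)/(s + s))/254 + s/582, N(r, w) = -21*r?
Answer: -201773863444337/71253096 ≈ -2.8318e+6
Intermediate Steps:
Z(s) = s/582 + (-507 + s)/(508*s) (Z(s) = ((-507 + s)/((2*s)))*(1/254) + s*(1/582) = ((-507 + s)*(1/(2*s)))*(1/254) + s/582 = ((-507 + s)/(2*s))*(1/254) + s/582 = (-507 + s)/(508*s) + s/582 = s/582 + (-507 + s)/(508*s))
F(W) = -2 + W**2 - 536*W (F(W) = -2 + ((W**2 - 515*W) - 21*W) = -2 + (W**2 - 536*W) = -2 + W**2 - 536*W)
Z(-482) - F(1972) = (1/147828)*(-147537 - 482*(291 + 254*(-482)))/(-482) - (-2 + 1972**2 - 536*1972) = (1/147828)*(-1/482)*(-147537 - 482*(291 - 122428)) - (-2 + 3888784 - 1056992) = (1/147828)*(-1/482)*(-147537 - 482*(-122137)) - 1*2831790 = (1/147828)*(-1/482)*(-147537 + 58870034) - 2831790 = (1/147828)*(-1/482)*58722497 - 2831790 = -58722497/71253096 - 2831790 = -201773863444337/71253096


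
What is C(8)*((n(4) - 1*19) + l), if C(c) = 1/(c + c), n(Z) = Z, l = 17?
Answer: ⅛ ≈ 0.12500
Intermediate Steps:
C(c) = 1/(2*c)
C(8)*((n(4) - 1*19) + l) = ((½)/8)*((4 - 1*19) + 17) = ((½)*(⅛))*((4 - 19) + 17) = (-15 + 17)/16 = (1/16)*2 = ⅛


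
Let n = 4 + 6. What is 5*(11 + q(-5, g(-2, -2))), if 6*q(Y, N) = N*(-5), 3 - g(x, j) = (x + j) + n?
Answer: 135/2 ≈ 67.500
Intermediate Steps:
n = 10
g(x, j) = -7 - j - x (g(x, j) = 3 - ((x + j) + 10) = 3 - ((j + x) + 10) = 3 - (10 + j + x) = 3 + (-10 - j - x) = -7 - j - x)
q(Y, N) = -5*N/6 (q(Y, N) = (N*(-5))/6 = (-5*N)/6 = -5*N/6)
5*(11 + q(-5, g(-2, -2))) = 5*(11 - 5*(-7 - 1*(-2) - 1*(-2))/6) = 5*(11 - 5*(-7 + 2 + 2)/6) = 5*(11 - ⅚*(-3)) = 5*(11 + 5/2) = 5*(27/2) = 135/2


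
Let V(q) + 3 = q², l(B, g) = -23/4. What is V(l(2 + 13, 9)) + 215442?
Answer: 3447553/16 ≈ 2.1547e+5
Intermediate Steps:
l(B, g) = -23/4 (l(B, g) = -23*¼ = -23/4)
V(q) = -3 + q²
V(l(2 + 13, 9)) + 215442 = (-3 + (-23/4)²) + 215442 = (-3 + 529/16) + 215442 = 481/16 + 215442 = 3447553/16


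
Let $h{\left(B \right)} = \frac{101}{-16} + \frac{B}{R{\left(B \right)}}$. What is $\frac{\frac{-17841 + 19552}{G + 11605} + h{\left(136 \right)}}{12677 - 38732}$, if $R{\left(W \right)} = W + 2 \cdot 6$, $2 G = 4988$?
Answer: $\frac{8801039}{43494174288} \approx 0.00020235$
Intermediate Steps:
$G = 2494$ ($G = \frac{1}{2} \cdot 4988 = 2494$)
$R{\left(W \right)} = 12 + W$ ($R{\left(W \right)} = W + 12 = 12 + W$)
$h{\left(B \right)} = - \frac{101}{16} + \frac{B}{12 + B}$ ($h{\left(B \right)} = \frac{101}{-16} + \frac{B}{12 + B} = 101 \left(- \frac{1}{16}\right) + \frac{B}{12 + B} = - \frac{101}{16} + \frac{B}{12 + B}$)
$\frac{\frac{-17841 + 19552}{G + 11605} + h{\left(136 \right)}}{12677 - 38732} = \frac{\frac{-17841 + 19552}{2494 + 11605} + \frac{-1212 - 11560}{16 \left(12 + 136\right)}}{12677 - 38732} = \frac{\frac{1711}{14099} + \frac{-1212 - 11560}{16 \cdot 148}}{-26055} = \left(1711 \cdot \frac{1}{14099} + \frac{1}{16} \cdot \frac{1}{148} \left(-12772\right)\right) \left(- \frac{1}{26055}\right) = \left(\frac{1711}{14099} - \frac{3193}{592}\right) \left(- \frac{1}{26055}\right) = \left(- \frac{44005195}{8346608}\right) \left(- \frac{1}{26055}\right) = \frac{8801039}{43494174288}$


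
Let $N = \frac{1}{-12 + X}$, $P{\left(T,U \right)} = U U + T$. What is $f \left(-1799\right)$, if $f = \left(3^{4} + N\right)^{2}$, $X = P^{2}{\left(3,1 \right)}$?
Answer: $- \frac{190019375}{16} \approx -1.1876 \cdot 10^{7}$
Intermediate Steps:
$P{\left(T,U \right)} = T + U^{2}$ ($P{\left(T,U \right)} = U^{2} + T = T + U^{2}$)
$X = 16$ ($X = \left(3 + 1^{2}\right)^{2} = \left(3 + 1\right)^{2} = 4^{2} = 16$)
$N = \frac{1}{4}$ ($N = \frac{1}{-12 + 16} = \frac{1}{4} \approx 0.25$)
$f = \frac{105625}{16}$ ($f = \left(3^{4} + \frac{1}{4}\right)^{2} = \left(81 + \frac{1}{4}\right)^{2} = \left(\frac{325}{4}\right)^{2} = \frac{105625}{16} \approx 6601.6$)
$f \left(-1799\right) = \frac{105625}{16} \left(-1799\right) = - \frac{190019375}{16}$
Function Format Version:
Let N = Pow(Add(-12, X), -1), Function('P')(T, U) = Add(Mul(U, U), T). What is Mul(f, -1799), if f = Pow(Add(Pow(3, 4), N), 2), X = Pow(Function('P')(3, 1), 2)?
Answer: Rational(-190019375, 16) ≈ -1.1876e+7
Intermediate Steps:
Function('P')(T, U) = Add(T, Pow(U, 2)) (Function('P')(T, U) = Add(Pow(U, 2), T) = Add(T, Pow(U, 2)))
X = 16 (X = Pow(Add(3, Pow(1, 2)), 2) = Pow(Add(3, 1), 2) = Pow(4, 2) = 16)
N = Rational(1, 4) (N = Pow(Add(-12, 16), -1) = Pow(4, -1) = Rational(1, 4) ≈ 0.25000)
f = Rational(105625, 16) (f = Pow(Add(Pow(3, 4), Rational(1, 4)), 2) = Pow(Add(81, Rational(1, 4)), 2) = Pow(Rational(325, 4), 2) = Rational(105625, 16) ≈ 6601.6)
Mul(f, -1799) = Mul(Rational(105625, 16), -1799) = Rational(-190019375, 16)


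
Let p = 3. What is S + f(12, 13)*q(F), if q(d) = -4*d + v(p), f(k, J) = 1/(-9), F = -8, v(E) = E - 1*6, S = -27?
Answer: -272/9 ≈ -30.222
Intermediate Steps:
v(E) = -6 + E (v(E) = E - 6 = -6 + E)
f(k, J) = -1/9
q(d) = -3 - 4*d (q(d) = -4*d + (-6 + 3) = -4*d - 3 = -3 - 4*d)
S + f(12, 13)*q(F) = -27 - (-3 - 4*(-8))/9 = -27 - (-3 + 32)/9 = -27 - 1/9*29 = -27 - 29/9 = -272/9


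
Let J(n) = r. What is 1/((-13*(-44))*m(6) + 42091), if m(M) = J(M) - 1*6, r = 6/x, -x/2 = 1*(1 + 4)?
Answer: 5/191579 ≈ 2.6099e-5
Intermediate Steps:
x = -10 (x = -2*(1 + 4) = -2*5 = -10)
r = -⅗ (r = 6/(-10) = 6*(-⅒) = -⅗ ≈ -0.60000)
J(n) = -⅗
m(M) = -33/5 (m(M) = -⅗ - 1*6 = -⅗ - 6 = -33/5)
1/((-13*(-44))*m(6) + 42091) = 1/(-13*(-44)*(-33/5) + 42091) = 1/(572*(-33/5) + 42091) = 1/(-18876/5 + 42091) = 1/(191579/5) = 5/191579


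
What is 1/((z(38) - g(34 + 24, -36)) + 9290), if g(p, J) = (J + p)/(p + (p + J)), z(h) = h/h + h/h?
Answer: 40/371669 ≈ 0.00010762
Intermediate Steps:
z(h) = 2 (z(h) = 1 + 1 = 2)
g(p, J) = (J + p)/(J + 2*p) (g(p, J) = (J + p)/(p + (J + p)) = (J + p)/(J + 2*p))
1/((z(38) - g(34 + 24, -36)) + 9290) = 1/((2 - (-36 + (34 + 24))/(-36 + 2*(34 + 24))) + 9290) = 1/((2 - (-36 + 58)/(-36 + 2*58)) + 9290) = 1/((2 - 22/(-36 + 116)) + 9290) = 1/((2 - 22/80) + 9290) = 1/((2 - 1*11/40) + 9290) = 1/((2 - 11/40) + 9290) = 1/(69/40 + 9290) = 1/(371669/40) = 40/371669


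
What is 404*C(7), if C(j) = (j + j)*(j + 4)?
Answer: 62216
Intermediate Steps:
C(j) = 2*j*(4 + j) (C(j) = (2*j)*(4 + j) = 2*j*(4 + j))
404*C(7) = 404*(2*7*(4 + 7)) = 404*(2*7*11) = 404*154 = 62216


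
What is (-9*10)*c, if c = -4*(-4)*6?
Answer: -8640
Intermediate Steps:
c = 96 (c = 16*6 = 96)
(-9*10)*c = -9*10*96 = -90*96 = -8640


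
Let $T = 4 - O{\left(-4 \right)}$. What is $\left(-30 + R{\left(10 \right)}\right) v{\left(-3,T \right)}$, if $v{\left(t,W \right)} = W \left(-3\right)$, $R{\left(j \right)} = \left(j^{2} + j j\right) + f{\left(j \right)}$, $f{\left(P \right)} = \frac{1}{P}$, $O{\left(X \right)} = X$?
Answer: $- \frac{20412}{5} \approx -4082.4$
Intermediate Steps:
$R{\left(j \right)} = \frac{1}{j} + 2 j^{2}$ ($R{\left(j \right)} = \left(j^{2} + j j\right) + \frac{1}{j} = \left(j^{2} + j^{2}\right) + \frac{1}{j} = 2 j^{2} + \frac{1}{j} = \frac{1}{j} + 2 j^{2}$)
$T = 8$ ($T = 4 - -4 = 4 + 4 = 8$)
$v{\left(t,W \right)} = - 3 W$
$\left(-30 + R{\left(10 \right)}\right) v{\left(-3,T \right)} = \left(-30 + \frac{1 + 2 \cdot 10^{3}}{10}\right) \left(\left(-3\right) 8\right) = \left(-30 + \frac{1 + 2 \cdot 1000}{10}\right) \left(-24\right) = \left(-30 + \frac{1 + 2000}{10}\right) \left(-24\right) = \left(-30 + \frac{1}{10} \cdot 2001\right) \left(-24\right) = \left(-30 + \frac{2001}{10}\right) \left(-24\right) = \frac{1701}{10} \left(-24\right) = - \frac{20412}{5}$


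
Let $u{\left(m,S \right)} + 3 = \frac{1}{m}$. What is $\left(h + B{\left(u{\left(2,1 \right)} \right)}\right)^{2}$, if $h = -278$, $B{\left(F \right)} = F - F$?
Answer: $77284$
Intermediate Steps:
$u{\left(m,S \right)} = -3 + \frac{1}{m}$
$B{\left(F \right)} = 0$
$\left(h + B{\left(u{\left(2,1 \right)} \right)}\right)^{2} = \left(-278 + 0\right)^{2} = \left(-278\right)^{2} = 77284$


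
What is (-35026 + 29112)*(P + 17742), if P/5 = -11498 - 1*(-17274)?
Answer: -275722508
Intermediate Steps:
P = 28880 (P = 5*(-11498 - 1*(-17274)) = 5*(-11498 + 17274) = 5*5776 = 28880)
(-35026 + 29112)*(P + 17742) = (-35026 + 29112)*(28880 + 17742) = -5914*46622 = -275722508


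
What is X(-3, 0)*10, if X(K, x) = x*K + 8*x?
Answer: 0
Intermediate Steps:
X(K, x) = 8*x + K*x (X(K, x) = K*x + 8*x = 8*x + K*x)
X(-3, 0)*10 = (0*(8 - 3))*10 = (0*5)*10 = 0*10 = 0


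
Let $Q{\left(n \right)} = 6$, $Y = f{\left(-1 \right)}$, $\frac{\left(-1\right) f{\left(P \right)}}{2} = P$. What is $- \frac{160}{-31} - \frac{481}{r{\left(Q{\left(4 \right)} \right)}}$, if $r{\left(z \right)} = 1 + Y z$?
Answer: $- \frac{987}{31} \approx -31.839$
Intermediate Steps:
$f{\left(P \right)} = - 2 P$
$Y = 2$ ($Y = \left(-2\right) \left(-1\right) = 2$)
$r{\left(z \right)} = 1 + 2 z$
$- \frac{160}{-31} - \frac{481}{r{\left(Q{\left(4 \right)} \right)}} = - \frac{160}{-31} - \frac{481}{1 + 2 \cdot 6} = \left(-160\right) \left(- \frac{1}{31}\right) - \frac{481}{1 + 12} = \frac{160}{31} - \frac{481}{13} = \frac{160}{31} - 37 = - \frac{987}{31}$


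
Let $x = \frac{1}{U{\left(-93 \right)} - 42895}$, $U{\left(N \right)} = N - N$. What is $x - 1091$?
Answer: $- \frac{46798446}{42895} \approx -1091.0$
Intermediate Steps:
$U{\left(N \right)} = 0$
$x = - \frac{1}{42895}$ ($x = \frac{1}{0 - 42895} = \frac{1}{-42895} = - \frac{1}{42895} \approx -2.3313 \cdot 10^{-5}$)
$x - 1091 = - \frac{1}{42895} - 1091 = - \frac{46798446}{42895}$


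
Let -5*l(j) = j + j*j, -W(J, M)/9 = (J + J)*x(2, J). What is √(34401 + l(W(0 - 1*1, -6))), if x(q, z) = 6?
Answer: √801165/5 ≈ 179.02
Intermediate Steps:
W(J, M) = -108*J (W(J, M) = -9*(J + J)*6 = -9*2*J*6 = -108*J)
l(j) = -j/5 - j²/5 (l(j) = -(j + j*j)/5 = -(j + j²)/5 = -j/5 - j²/5)
√(34401 + l(W(0 - 1*1, -6))) = √(34401 - (-108*(0 - 1*1))*(1 - 108*(0 - 1*1))/5) = √(34401 - (-108*(0 - 1))*(1 - 108*(0 - 1))/5) = √(34401 - (-108*(-1))*(1 - 108*(-1))/5) = √(34401 - ⅕*108*(1 + 108)) = √(34401 - ⅕*108*109) = √(34401 - 11772/5) = √(160233/5) = √801165/5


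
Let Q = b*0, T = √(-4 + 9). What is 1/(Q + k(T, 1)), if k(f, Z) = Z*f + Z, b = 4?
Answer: -¼ + √5/4 ≈ 0.30902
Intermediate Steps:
T = √5 ≈ 2.2361
k(f, Z) = Z + Z*f
Q = 0 (Q = 4*0 = 0)
1/(Q + k(T, 1)) = 1/(0 + 1*(1 + √5)) = 1/(0 + (1 + √5)) = 1/(1 + √5)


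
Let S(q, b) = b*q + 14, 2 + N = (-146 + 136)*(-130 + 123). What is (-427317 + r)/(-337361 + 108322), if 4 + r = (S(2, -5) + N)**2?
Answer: 422137/229039 ≈ 1.8431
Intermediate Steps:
N = 68 (N = -2 + (-146 + 136)*(-130 + 123) = -2 - 10*(-7) = -2 + 70 = 68)
S(q, b) = 14 + b*q
r = 5180 (r = -4 + ((14 - 5*2) + 68)**2 = -4 + ((14 - 10) + 68)**2 = -4 + (4 + 68)**2 = -4 + 72**2 = -4 + 5184 = 5180)
(-427317 + r)/(-337361 + 108322) = (-427317 + 5180)/(-337361 + 108322) = -422137/(-229039) = -422137*(-1/229039) = 422137/229039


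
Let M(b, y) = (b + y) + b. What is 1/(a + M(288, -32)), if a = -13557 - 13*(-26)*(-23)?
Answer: -1/20787 ≈ -4.8107e-5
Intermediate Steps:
M(b, y) = y + 2*b
a = -21331 (a = -13557 - (-338)*(-23) = -13557 - 1*7774 = -13557 - 7774 = -21331)
1/(a + M(288, -32)) = 1/(-21331 + (-32 + 2*288)) = 1/(-21331 + (-32 + 576)) = 1/(-21331 + 544) = 1/(-20787) = -1/20787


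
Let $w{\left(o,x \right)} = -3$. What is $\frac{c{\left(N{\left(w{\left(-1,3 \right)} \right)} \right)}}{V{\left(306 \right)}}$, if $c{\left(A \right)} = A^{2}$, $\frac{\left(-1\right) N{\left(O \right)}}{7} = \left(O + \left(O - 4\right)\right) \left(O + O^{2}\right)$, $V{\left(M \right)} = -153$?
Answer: $- \frac{19600}{17} \approx -1152.9$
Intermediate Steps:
$N{\left(O \right)} = - 7 \left(-4 + 2 O\right) \left(O + O^{2}\right)$ ($N{\left(O \right)} = - 7 \left(O + \left(O - 4\right)\right) \left(O + O^{2}\right) = - 7 \left(O + \left(-4 + O\right)\right) \left(O + O^{2}\right) = - 7 \left(-4 + 2 O\right) \left(O + O^{2}\right)$)
$\frac{c{\left(N{\left(w{\left(-1,3 \right)} \right)} \right)}}{V{\left(306 \right)}} = \frac{\left(14 \left(-3\right) \left(2 - 3 - \left(-3\right)^{2}\right)\right)^{2}}{-153} = \left(14 \left(-3\right) \left(2 - 3 - 9\right)\right)^{2} \left(- \frac{1}{153}\right) = \left(14 \left(-3\right) \left(-10\right)\right)^{2} \left(- \frac{1}{153}\right) = 420^{2} \left(- \frac{1}{153}\right) = 176400 \left(- \frac{1}{153}\right) = - \frac{19600}{17}$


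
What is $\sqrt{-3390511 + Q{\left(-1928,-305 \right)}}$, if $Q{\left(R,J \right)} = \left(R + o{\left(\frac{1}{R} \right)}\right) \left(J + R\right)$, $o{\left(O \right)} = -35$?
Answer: $2 \sqrt{248217} \approx 996.43$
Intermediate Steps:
$Q{\left(R,J \right)} = \left(-35 + R\right) \left(J + R\right)$ ($Q{\left(R,J \right)} = \left(R - 35\right) \left(J + R\right) = \left(-35 + R\right) \left(J + R\right)$)
$\sqrt{-3390511 + Q{\left(-1928,-305 \right)}} = \sqrt{-3390511 - \left(-666195 - 3717184\right)} = \sqrt{-3390511 + \left(3717184 + 10675 + 67480 + 588040\right)} = \sqrt{-3390511 + 4383379} = \sqrt{992868} = 2 \sqrt{248217}$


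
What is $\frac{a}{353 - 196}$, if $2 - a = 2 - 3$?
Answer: $\frac{3}{157} \approx 0.019108$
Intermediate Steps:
$a = 3$ ($a = 2 - \left(2 - 3\right) = 2 - -1 = 2 + 1 = 3$)
$\frac{a}{353 - 196} = \frac{1}{353 - 196} \cdot 3 = \frac{1}{157} \cdot 3 = \frac{3}{157}$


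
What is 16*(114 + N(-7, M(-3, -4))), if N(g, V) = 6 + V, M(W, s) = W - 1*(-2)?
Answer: 1904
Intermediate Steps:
M(W, s) = 2 + W (M(W, s) = W + 2 = 2 + W)
16*(114 + N(-7, M(-3, -4))) = 16*(114 + (6 + (2 - 3))) = 16*(114 + (6 - 1)) = 16*(114 + 5) = 16*119 = 1904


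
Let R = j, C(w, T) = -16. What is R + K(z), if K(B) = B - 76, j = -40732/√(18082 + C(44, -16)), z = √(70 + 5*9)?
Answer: -76 + √115 - 20366*√18066/9033 ≈ -368.32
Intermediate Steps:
z = √115 (z = √(70 + 45) = √115 ≈ 10.724)
j = -20366*√18066/9033 (j = -40732/√(18082 - 16) = -40732*√18066/18066 = -20366*√18066/9033 ≈ -303.04)
R = -20366*√18066/9033 ≈ -303.04
K(B) = -76 + B
R + K(z) = -20366*√18066/9033 + (-76 + √115) = -76 + √115 - 20366*√18066/9033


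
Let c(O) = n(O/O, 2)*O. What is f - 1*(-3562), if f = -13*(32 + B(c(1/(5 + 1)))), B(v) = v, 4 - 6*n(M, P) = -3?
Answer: 113165/36 ≈ 3143.5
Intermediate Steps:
n(M, P) = 7/6 (n(M, P) = ⅔ - ⅙*(-3) = ⅔ + ½ = 7/6)
c(O) = 7*O/6
f = -15067/36 (f = -13*(32 + 7/(6*(5 + 1))) = -13*(32 + (7/6)/6) = -13*(32 + (7/6)*(⅙)) = -13*(32 + 7/36) = -13*1159/36 = -15067/36 ≈ -418.53)
f - 1*(-3562) = -15067/36 - 1*(-3562) = -15067/36 + 3562 = 113165/36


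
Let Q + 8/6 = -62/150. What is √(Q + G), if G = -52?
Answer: I*√12093/15 ≈ 7.3312*I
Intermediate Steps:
Q = -131/75 (Q = -4/3 - 62/150 = -4/3 - 62*1/150 = -4/3 - 31/75 = -131/75 ≈ -1.7467)
√(Q + G) = √(-131/75 - 52) = √(-4031/75) = I*√12093/15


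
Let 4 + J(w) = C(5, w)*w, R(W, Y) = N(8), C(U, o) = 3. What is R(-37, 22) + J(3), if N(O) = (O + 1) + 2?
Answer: 16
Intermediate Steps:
N(O) = 3 + O (N(O) = (1 + O) + 2 = 3 + O)
R(W, Y) = 11 (R(W, Y) = 3 + 8 = 11)
J(w) = -4 + 3*w
R(-37, 22) + J(3) = 11 + (-4 + 3*3) = 11 + (-4 + 9) = 11 + 5 = 16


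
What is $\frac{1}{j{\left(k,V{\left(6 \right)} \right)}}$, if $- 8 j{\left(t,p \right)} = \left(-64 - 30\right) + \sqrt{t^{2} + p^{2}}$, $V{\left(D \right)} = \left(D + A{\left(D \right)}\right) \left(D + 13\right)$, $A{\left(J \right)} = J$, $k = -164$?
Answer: $- \frac{188}{17511} - \frac{8 \sqrt{4930}}{17511} \approx -0.042814$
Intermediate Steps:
$V{\left(D \right)} = 2 D \left(13 + D\right)$ ($V{\left(D \right)} = \left(D + D\right) \left(D + 13\right) = 2 D \left(13 + D\right)$)
$j{\left(t,p \right)} = \frac{47}{4} - \frac{\sqrt{p^{2} + t^{2}}}{8}$ ($j{\left(t,p \right)} = - \frac{\left(-64 - 30\right) + \sqrt{t^{2} + p^{2}}}{8} = - \frac{-94 + \sqrt{p^{2} + t^{2}}}{8} = \frac{47}{4} - \frac{\sqrt{p^{2} + t^{2}}}{8}$)
$\frac{1}{j{\left(k,V{\left(6 \right)} \right)}} = \frac{1}{\frac{47}{4} - \frac{\sqrt{\left(2 \cdot 6 \left(13 + 6\right)\right)^{2} + \left(-164\right)^{2}}}{8}} = \frac{1}{\frac{47}{4} - \frac{\sqrt{\left(2 \cdot 6 \cdot 19\right)^{2} + 26896}}{8}} = \frac{1}{\frac{47}{4} - \frac{\sqrt{228^{2} + 26896}}{8}} = \frac{1}{\frac{47}{4} - \frac{\sqrt{51984 + 26896}}{8}} = \frac{1}{\frac{47}{4} - \frac{\sqrt{78880}}{8}} = \frac{1}{\frac{47}{4} - \frac{4 \sqrt{4930}}{8}} = \frac{1}{\frac{47}{4} - \frac{\sqrt{4930}}{2}}$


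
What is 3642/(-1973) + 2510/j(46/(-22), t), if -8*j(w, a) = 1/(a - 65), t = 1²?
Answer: 2535538118/1973 ≈ 1.2851e+6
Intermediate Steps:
t = 1
j(w, a) = -1/(8*(-65 + a)) (j(w, a) = -1/(8*(a - 65)) = -1/(8*(-65 + a)))
3642/(-1973) + 2510/j(46/(-22), t) = 3642/(-1973) + 2510/((-1/(-520 + 8*1))) = 3642*(-1/1973) + 2510/((-1/(-520 + 8))) = -3642/1973 + 2510/((-1/(-512))) = -3642/1973 + 2510/((-1*(-1/512))) = -3642/1973 + 2510/(1/512) = -3642/1973 + 2510*512 = -3642/1973 + 1285120 = 2535538118/1973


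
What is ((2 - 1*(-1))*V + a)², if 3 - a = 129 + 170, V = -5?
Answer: 96721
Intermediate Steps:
a = -296 (a = 3 - (129 + 170) = 3 - 1*299 = 3 - 299 = -296)
((2 - 1*(-1))*V + a)² = ((2 - 1*(-1))*(-5) - 296)² = ((2 + 1)*(-5) - 296)² = (3*(-5) - 296)² = (-15 - 296)² = (-311)² = 96721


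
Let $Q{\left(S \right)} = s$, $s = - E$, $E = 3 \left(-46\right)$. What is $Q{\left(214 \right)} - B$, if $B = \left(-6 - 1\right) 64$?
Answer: $586$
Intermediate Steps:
$E = -138$
$s = 138$ ($s = \left(-1\right) \left(-138\right) = 138$)
$Q{\left(S \right)} = 138$
$B = -448$ ($B = \left(-7\right) 64 = -448$)
$Q{\left(214 \right)} - B = 138 - -448 = 138 + 448 = 586$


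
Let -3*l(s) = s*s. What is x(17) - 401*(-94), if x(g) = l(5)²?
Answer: 339871/9 ≈ 37763.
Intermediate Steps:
l(s) = -s²/3 (l(s) = -s*s/3 = -s²/3)
x(g) = 625/9 (x(g) = (-⅓*5²)² = (-⅓*25)² = (-25/3)² = 625/9)
x(17) - 401*(-94) = 625/9 - 401*(-94) = 625/9 + 37694 = 339871/9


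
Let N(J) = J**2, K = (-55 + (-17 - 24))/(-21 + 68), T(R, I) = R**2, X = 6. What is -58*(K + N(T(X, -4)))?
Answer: -3527328/47 ≈ -75050.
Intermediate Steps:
K = -96/47 (K = (-55 - 41)/47 = -96*1/47 = -96/47 ≈ -2.0426)
-58*(K + N(T(X, -4))) = -58*(-96/47 + (6**2)**2) = -58*(-96/47 + 36**2) = -58*(-96/47 + 1296) = -58*60816/47 = -3527328/47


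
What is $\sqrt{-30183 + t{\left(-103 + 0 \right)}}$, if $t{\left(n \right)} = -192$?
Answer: $45 i \sqrt{15} \approx 174.28 i$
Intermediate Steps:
$\sqrt{-30183 + t{\left(-103 + 0 \right)}} = \sqrt{-30183 - 192} = \sqrt{-30375} = 45 i \sqrt{15}$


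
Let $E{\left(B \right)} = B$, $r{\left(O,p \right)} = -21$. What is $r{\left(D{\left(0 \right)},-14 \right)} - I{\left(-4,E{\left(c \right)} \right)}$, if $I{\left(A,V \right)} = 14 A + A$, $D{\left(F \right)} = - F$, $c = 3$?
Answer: $39$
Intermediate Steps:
$I{\left(A,V \right)} = 15 A$
$r{\left(D{\left(0 \right)},-14 \right)} - I{\left(-4,E{\left(c \right)} \right)} = -21 - 15 \left(-4\right) = -21 - -60 = -21 + 60 = 39$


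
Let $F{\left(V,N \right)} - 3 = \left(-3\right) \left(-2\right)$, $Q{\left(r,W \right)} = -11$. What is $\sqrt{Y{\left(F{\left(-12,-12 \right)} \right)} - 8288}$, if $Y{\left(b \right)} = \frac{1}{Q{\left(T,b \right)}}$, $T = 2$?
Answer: $\frac{i \sqrt{1002859}}{11} \approx 91.039 i$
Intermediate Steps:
$F{\left(V,N \right)} = 9$ ($F{\left(V,N \right)} = 3 - -6 = 3 + 6 = 9$)
$Y{\left(b \right)} = - \frac{1}{11}$ ($Y{\left(b \right)} = \frac{1}{-11} = - \frac{1}{11}$)
$\sqrt{Y{\left(F{\left(-12,-12 \right)} \right)} - 8288} = \sqrt{- \frac{1}{11} - 8288} = \sqrt{- \frac{91169}{11}} = \frac{i \sqrt{1002859}}{11}$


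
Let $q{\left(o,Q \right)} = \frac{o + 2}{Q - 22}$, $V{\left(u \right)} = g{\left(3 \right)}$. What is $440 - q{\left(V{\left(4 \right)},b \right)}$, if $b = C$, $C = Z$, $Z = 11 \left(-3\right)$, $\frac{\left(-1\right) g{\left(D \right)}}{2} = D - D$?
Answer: $\frac{24202}{55} \approx 440.04$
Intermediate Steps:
$g{\left(D \right)} = 0$ ($g{\left(D \right)} = - 2 \left(D - D\right) = \left(-2\right) 0 = 0$)
$V{\left(u \right)} = 0$
$Z = -33$
$C = -33$
$b = -33$
$q{\left(o,Q \right)} = \frac{2 + o}{-22 + Q}$
$440 - q{\left(V{\left(4 \right)},b \right)} = 440 - \frac{2 + 0}{-22 - 33} = 440 - \frac{1}{-55} \cdot 2 = 440 - \left(- \frac{1}{55}\right) 2 = 440 - - \frac{2}{55} = 440 + \frac{2}{55} = \frac{24202}{55}$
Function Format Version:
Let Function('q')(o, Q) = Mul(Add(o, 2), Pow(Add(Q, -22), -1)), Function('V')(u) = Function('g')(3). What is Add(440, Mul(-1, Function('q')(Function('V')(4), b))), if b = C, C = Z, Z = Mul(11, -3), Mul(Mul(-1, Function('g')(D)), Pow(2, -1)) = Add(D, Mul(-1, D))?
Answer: Rational(24202, 55) ≈ 440.04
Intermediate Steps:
Function('g')(D) = 0 (Function('g')(D) = Mul(-2, Add(D, Mul(-1, D))) = Mul(-2, 0) = 0)
Function('V')(u) = 0
Z = -33
C = -33
b = -33
Function('q')(o, Q) = Mul(Pow(Add(-22, Q), -1), Add(2, o)) (Function('q')(o, Q) = Mul(Add(2, o), Pow(Add(-22, Q), -1)) = Mul(Pow(Add(-22, Q), -1), Add(2, o)))
Add(440, Mul(-1, Function('q')(Function('V')(4), b))) = Add(440, Mul(-1, Mul(Pow(Add(-22, -33), -1), Add(2, 0)))) = Add(440, Mul(-1, Mul(Pow(-55, -1), 2))) = Add(440, Mul(-1, Mul(Rational(-1, 55), 2))) = Add(440, Mul(-1, Rational(-2, 55))) = Add(440, Rational(2, 55)) = Rational(24202, 55)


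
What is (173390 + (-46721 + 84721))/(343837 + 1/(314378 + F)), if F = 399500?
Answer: 150906670420/245457669887 ≈ 0.61480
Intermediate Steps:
(173390 + (-46721 + 84721))/(343837 + 1/(314378 + F)) = (173390 + (-46721 + 84721))/(343837 + 1/(314378 + 399500)) = (173390 + 38000)/(343837 + 1/713878) = 211390/(343837 + 1/713878) = 211390/(245457669887/713878) = 211390*(713878/245457669887) = 150906670420/245457669887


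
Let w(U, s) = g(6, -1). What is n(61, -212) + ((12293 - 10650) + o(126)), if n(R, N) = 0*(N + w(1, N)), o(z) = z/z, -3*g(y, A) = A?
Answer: 1644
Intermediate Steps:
g(y, A) = -A/3
w(U, s) = 1/3 (w(U, s) = -1/3*(-1) = 1/3)
o(z) = 1
n(R, N) = 0 (n(R, N) = 0*(N + 1/3) = 0*(1/3 + N) = 0)
n(61, -212) + ((12293 - 10650) + o(126)) = 0 + ((12293 - 10650) + 1) = 0 + (1643 + 1) = 0 + 1644 = 1644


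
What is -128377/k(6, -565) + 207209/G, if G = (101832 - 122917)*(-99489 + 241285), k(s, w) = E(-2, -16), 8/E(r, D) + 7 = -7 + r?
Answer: 767635062322431/2989768660 ≈ 2.5675e+5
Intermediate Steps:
E(r, D) = 8/(-14 + r) (E(r, D) = 8/(-7 + (-7 + r)) = 8/(-14 + r))
k(s, w) = -½ (k(s, w) = 8/(-14 - 2) = 8/(-16) = 8*(-1/16) = -½)
G = -2989768660 (G = -21085*141796 = -2989768660)
-128377/k(6, -565) + 207209/G = -128377/(-½) + 207209/(-2989768660) = -128377*(-2) + 207209*(-1/2989768660) = 256754 - 207209/2989768660 = 767635062322431/2989768660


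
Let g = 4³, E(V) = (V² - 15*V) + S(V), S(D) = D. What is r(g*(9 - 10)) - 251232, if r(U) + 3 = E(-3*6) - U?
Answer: -250595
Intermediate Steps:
E(V) = V² - 14*V (E(V) = (V² - 15*V) + V = V² - 14*V)
g = 64
r(U) = 573 - U (r(U) = -3 + ((-3*6)*(-14 - 3*6) - U) = -3 + (-18*(-14 - 18) - U) = -3 + (-18*(-32) - U) = -3 + (576 - U) = 573 - U)
r(g*(9 - 10)) - 251232 = (573 - 64*(9 - 10)) - 251232 = (573 - 64*(-1)) - 251232 = (573 - 1*(-64)) - 251232 = (573 + 64) - 251232 = 637 - 251232 = -250595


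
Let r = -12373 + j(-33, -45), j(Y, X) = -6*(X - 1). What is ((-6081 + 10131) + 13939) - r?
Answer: 30086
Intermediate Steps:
j(Y, X) = 6 - 6*X (j(Y, X) = -6*(-1 + X) = 6 - 6*X)
r = -12097 (r = -12373 + (6 - 6*(-45)) = -12373 + (6 + 270) = -12373 + 276 = -12097)
((-6081 + 10131) + 13939) - r = ((-6081 + 10131) + 13939) - 1*(-12097) = (4050 + 13939) + 12097 = 17989 + 12097 = 30086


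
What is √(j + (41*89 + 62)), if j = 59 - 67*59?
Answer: I*√183 ≈ 13.528*I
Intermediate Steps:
j = -3894 (j = 59 - 3953 = -3894)
√(j + (41*89 + 62)) = √(-3894 + (41*89 + 62)) = √(-3894 + (3649 + 62)) = √(-3894 + 3711) = √(-183) = I*√183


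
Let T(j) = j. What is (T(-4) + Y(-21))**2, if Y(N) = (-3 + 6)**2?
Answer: 25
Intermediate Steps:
Y(N) = 9 (Y(N) = 3**2 = 9)
(T(-4) + Y(-21))**2 = (-4 + 9)**2 = 5**2 = 25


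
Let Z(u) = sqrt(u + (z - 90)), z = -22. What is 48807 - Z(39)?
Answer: 48807 - I*sqrt(73) ≈ 48807.0 - 8.544*I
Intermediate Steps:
Z(u) = sqrt(-112 + u) (Z(u) = sqrt(u + (-22 - 90)) = sqrt(u - 112) = sqrt(-112 + u))
48807 - Z(39) = 48807 - sqrt(-112 + 39) = 48807 - sqrt(-73) = 48807 - I*sqrt(73)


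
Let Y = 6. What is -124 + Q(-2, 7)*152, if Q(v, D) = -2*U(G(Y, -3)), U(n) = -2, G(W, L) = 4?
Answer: 484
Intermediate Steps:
Q(v, D) = 4 (Q(v, D) = -2*(-2) = 4)
-124 + Q(-2, 7)*152 = -124 + 4*152 = -124 + 608 = 484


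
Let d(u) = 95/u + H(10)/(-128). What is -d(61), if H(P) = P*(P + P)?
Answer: 5/976 ≈ 0.0051230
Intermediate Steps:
H(P) = 2*P² (H(P) = P*(2*P) = 2*P²)
d(u) = -25/16 + 95/u (d(u) = 95/u + (2*10²)/(-128) = 95/u + (2*100)*(-1/128) = 95/u + 200*(-1/128) = 95/u - 25/16 = -25/16 + 95/u)
-d(61) = -(-25/16 + 95/61) = -1*(-5/976) = 5/976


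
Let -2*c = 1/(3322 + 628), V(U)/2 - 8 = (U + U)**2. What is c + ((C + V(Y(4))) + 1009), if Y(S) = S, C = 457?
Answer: 12718999/7900 ≈ 1610.0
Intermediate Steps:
V(U) = 16 + 8*U**2 (V(U) = 16 + 2*(U + U)**2 = 16 + 2*(2*U)**2 = 16 + 2*(4*U**2) = 16 + 8*U**2)
c = -1/7900 (c = -1/(2*(3322 + 628)) = -1/2/3950 = -1/2*1/3950 = -1/7900 ≈ -0.00012658)
c + ((C + V(Y(4))) + 1009) = -1/7900 + ((457 + (16 + 8*4**2)) + 1009) = -1/7900 + ((457 + (16 + 8*16)) + 1009) = -1/7900 + ((457 + (16 + 128)) + 1009) = -1/7900 + ((457 + 144) + 1009) = -1/7900 + (601 + 1009) = -1/7900 + 1610 = 12718999/7900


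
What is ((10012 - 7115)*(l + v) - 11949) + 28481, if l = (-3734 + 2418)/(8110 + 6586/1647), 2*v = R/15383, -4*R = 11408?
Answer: 115955765125259/7341952091 ≈ 15794.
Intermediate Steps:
R = -2852 (R = -1/4*11408 = -2852)
v = -1426/15383 (v = (-2852/15383)/2 = (-2852*1/15383)/2 = (1/2)*(-2852/15383) = -1426/15383 ≈ -0.092700)
l = -77409/477277 (l = -1316/(8110 + 6586*(1/1647)) = -1316/(8110 + 6586/1647) = -1316/13363756/1647 = -1316*1647/13363756 = -77409/477277 ≈ -0.16219)
((10012 - 7115)*(l + v) - 11949) + 28481 = ((10012 - 7115)*(-77409/477277 - 1426/15383) - 11949) + 28481 = (2897*(-1871379649/7341952091) - 11949) + 28481 = (-5421386843153/7341952091 - 11949) + 28481 = -93150372378512/7341952091 + 28481 = 115955765125259/7341952091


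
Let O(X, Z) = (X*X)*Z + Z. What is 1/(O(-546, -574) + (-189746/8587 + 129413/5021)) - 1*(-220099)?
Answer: 1623859232778698514872/7377858294579901 ≈ 2.2010e+5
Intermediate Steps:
O(X, Z) = Z + Z*X**2 (O(X, Z) = X**2*Z + Z = Z*X**2 + Z = Z + Z*X**2)
1/(O(-546, -574) + (-189746/8587 + 129413/5021)) - 1*(-220099) = 1/(-574*(1 + (-546)**2) + (-189746/8587 + 129413/5021)) - 1*(-220099) = 1/(-574*(1 + 298116) + (-189746*1/8587 + 129413*(1/5021))) + 220099 = 1/(-574*298117 + (-189746/8587 + 129413/5021)) + 220099 = 1/(-171119158 + 158554765/43115327) + 220099 = 1/(-7377858294579901/43115327) + 220099 = -43115327/7377858294579901 + 220099 = 1623859232778698514872/7377858294579901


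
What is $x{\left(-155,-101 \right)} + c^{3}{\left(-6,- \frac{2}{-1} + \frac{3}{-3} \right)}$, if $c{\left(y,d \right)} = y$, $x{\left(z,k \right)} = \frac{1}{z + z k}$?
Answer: $- \frac{3347999}{15500} \approx -216.0$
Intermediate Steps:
$x{\left(z,k \right)} = \frac{1}{z + k z}$
$x{\left(-155,-101 \right)} + c^{3}{\left(-6,- \frac{2}{-1} + \frac{3}{-3} \right)} = \frac{1}{\left(-155\right) \left(1 - 101\right)} + \left(-6\right)^{3} = - \frac{1}{155 \left(-100\right)} - 216 = \left(- \frac{1}{155}\right) \left(- \frac{1}{100}\right) - 216 = \frac{1}{15500} - 216 = - \frac{3347999}{15500}$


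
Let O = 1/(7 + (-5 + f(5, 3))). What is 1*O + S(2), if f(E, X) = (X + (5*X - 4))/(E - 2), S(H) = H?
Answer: 43/20 ≈ 2.1500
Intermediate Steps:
f(E, X) = (-4 + 6*X)/(-2 + E) (f(E, X) = (X + (-4 + 5*X))/(-2 + E) = (-4 + 6*X)/(-2 + E))
O = 3/20 (O = 1/(7 + (-5 + 2*(-2 + 3*3)/(-2 + 5))) = 1/(7 + (-5 + 2*(-2 + 9)/3)) = 1/(7 + (-5 + 2*(⅓)*7)) = 1/(7 + (-5 + 14/3)) = 1/(7 - ⅓) = 1/(20/3) = 3/20 ≈ 0.15000)
1*O + S(2) = 1*(3/20) + 2 = 3/20 + 2 = 43/20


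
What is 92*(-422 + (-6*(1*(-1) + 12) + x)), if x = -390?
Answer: -80776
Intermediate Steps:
92*(-422 + (-6*(1*(-1) + 12) + x)) = 92*(-422 + (-6*(1*(-1) + 12) - 390)) = 92*(-422 + (-6*(-1 + 12) - 390)) = 92*(-422 + (-6*11 - 390)) = 92*(-422 + (-66 - 390)) = 92*(-422 - 456) = 92*(-878) = -80776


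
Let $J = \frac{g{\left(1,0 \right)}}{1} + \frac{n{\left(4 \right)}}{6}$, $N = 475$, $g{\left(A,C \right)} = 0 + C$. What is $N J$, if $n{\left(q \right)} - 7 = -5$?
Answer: $\frac{475}{3} \approx 158.33$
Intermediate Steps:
$g{\left(A,C \right)} = C$
$n{\left(q \right)} = 2$ ($n{\left(q \right)} = 7 - 5 = 2$)
$J = \frac{1}{3}$ ($J = \frac{0}{1} + \frac{2}{6} = 0 \cdot 1 + 2 \cdot \frac{1}{6} = 0 + \frac{1}{3} = \frac{1}{3} \approx 0.33333$)
$N J = 475 \cdot \frac{1}{3} = \frac{475}{3}$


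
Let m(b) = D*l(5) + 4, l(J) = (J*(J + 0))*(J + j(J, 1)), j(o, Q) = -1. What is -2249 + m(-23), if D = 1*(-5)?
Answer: -2745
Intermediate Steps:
D = -5
l(J) = J²*(-1 + J) (l(J) = (J*(J + 0))*(J - 1) = (J*J)*(-1 + J) = J²*(-1 + J))
m(b) = -496 (m(b) = -5*5²*(-1 + 5) + 4 = -125*4 + 4 = -5*100 + 4 = -500 + 4 = -496)
-2249 + m(-23) = -2249 - 496 = -2745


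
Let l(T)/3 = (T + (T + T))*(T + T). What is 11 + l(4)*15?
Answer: 4331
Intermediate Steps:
l(T) = 18*T**2 (l(T) = 3*((T + (T + T))*(T + T)) = 3*((T + 2*T)*(2*T)) = 3*((3*T)*(2*T)) = 3*(6*T**2) = 18*T**2)
11 + l(4)*15 = 11 + (18*4**2)*15 = 11 + (18*16)*15 = 11 + 288*15 = 11 + 4320 = 4331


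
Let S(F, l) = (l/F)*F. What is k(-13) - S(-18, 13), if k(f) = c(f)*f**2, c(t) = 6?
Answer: 1001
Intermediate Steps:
S(F, l) = l
k(f) = 6*f**2
k(-13) - S(-18, 13) = 6*(-13)**2 - 1*13 = 6*169 - 13 = 1014 - 13 = 1001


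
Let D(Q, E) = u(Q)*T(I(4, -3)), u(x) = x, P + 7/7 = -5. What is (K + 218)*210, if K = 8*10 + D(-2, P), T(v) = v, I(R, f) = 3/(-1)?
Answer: 63840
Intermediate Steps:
P = -6 (P = -1 - 5 = -6)
I(R, f) = -3 (I(R, f) = 3*(-1) = -3)
D(Q, E) = -3*Q (D(Q, E) = Q*(-3) = -3*Q)
K = 86 (K = 8*10 - 3*(-2) = 80 + 6 = 86)
(K + 218)*210 = (86 + 218)*210 = 304*210 = 63840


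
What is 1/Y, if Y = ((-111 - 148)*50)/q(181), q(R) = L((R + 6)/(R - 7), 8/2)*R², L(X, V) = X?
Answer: -6126307/2253300 ≈ -2.7188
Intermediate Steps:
q(R) = R²*(6 + R)/(-7 + R) (q(R) = ((R + 6)/(R - 7))*R² = ((6 + R)/(-7 + R))*R² = R²*(6 + R)/(-7 + R))
Y = -2253300/6126307 (Y = ((-111 - 148)*50)/((181²*(6 + 181)/(-7 + 181))) = (-259*50)/((32761*187/174)) = -12950/(32761*(1/174)*187) = -12950/6126307/174 = -12950*174/6126307 = -2253300/6126307 ≈ -0.36781)
1/Y = 1/(-2253300/6126307) = -6126307/2253300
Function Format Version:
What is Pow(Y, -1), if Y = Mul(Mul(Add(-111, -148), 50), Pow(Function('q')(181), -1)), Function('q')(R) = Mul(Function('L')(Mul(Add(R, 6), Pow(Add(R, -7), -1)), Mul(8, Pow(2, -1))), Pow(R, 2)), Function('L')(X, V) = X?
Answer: Rational(-6126307, 2253300) ≈ -2.7188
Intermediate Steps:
Function('q')(R) = Mul(Pow(R, 2), Pow(Add(-7, R), -1), Add(6, R)) (Function('q')(R) = Mul(Mul(Add(R, 6), Pow(Add(R, -7), -1)), Pow(R, 2)) = Mul(Mul(Add(6, R), Pow(Add(-7, R), -1)), Pow(R, 2)) = Mul(Mul(Pow(Add(-7, R), -1), Add(6, R)), Pow(R, 2)) = Mul(Pow(R, 2), Pow(Add(-7, R), -1), Add(6, R)))
Y = Rational(-2253300, 6126307) (Y = Mul(Mul(Add(-111, -148), 50), Pow(Mul(Pow(181, 2), Pow(Add(-7, 181), -1), Add(6, 181)), -1)) = Mul(Mul(-259, 50), Pow(Mul(32761, Pow(174, -1), 187), -1)) = Mul(-12950, Pow(Mul(32761, Rational(1, 174), 187), -1)) = Mul(-12950, Pow(Rational(6126307, 174), -1)) = Mul(-12950, Rational(174, 6126307)) = Rational(-2253300, 6126307) ≈ -0.36781)
Pow(Y, -1) = Pow(Rational(-2253300, 6126307), -1) = Rational(-6126307, 2253300)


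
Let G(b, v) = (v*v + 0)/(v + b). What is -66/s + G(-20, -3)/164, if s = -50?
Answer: 124251/94300 ≈ 1.3176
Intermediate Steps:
G(b, v) = v²/(b + v) (G(b, v) = (v² + 0)/(b + v) = v²/(b + v))
-66/s + G(-20, -3)/164 = -66/(-50) + ((-3)²/(-20 - 3))/164 = -66*(-1/50) + (9/(-23))*(1/164) = 33/25 + (9*(-1/23))*(1/164) = 33/25 - 9/23*1/164 = 33/25 - 9/3772 = 124251/94300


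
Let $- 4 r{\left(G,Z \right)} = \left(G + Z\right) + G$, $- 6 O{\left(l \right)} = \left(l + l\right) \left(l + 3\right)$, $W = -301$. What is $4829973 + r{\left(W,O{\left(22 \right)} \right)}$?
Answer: $\frac{14490508}{3} \approx 4.8302 \cdot 10^{6}$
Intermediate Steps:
$O{\left(l \right)} = - \frac{l \left(3 + l\right)}{3}$ ($O{\left(l \right)} = - \frac{\left(l + l\right) \left(l + 3\right)}{6} = - \frac{2 l \left(3 + l\right)}{6} = - \frac{l \left(3 + l\right)}{3}$)
$r{\left(G,Z \right)} = - \frac{G}{2} - \frac{Z}{4}$ ($r{\left(G,Z \right)} = - \frac{\left(G + Z\right) + G}{4} = - \frac{Z + 2 G}{4} = - \frac{G}{2} - \frac{Z}{4}$)
$4829973 + r{\left(W,O{\left(22 \right)} \right)} = 4829973 - \left(- \frac{301}{2} + \frac{\left(- \frac{1}{3}\right) 22 \left(3 + 22\right)}{4}\right) = 4829973 + \left(\frac{301}{2} - \frac{\left(- \frac{1}{3}\right) 22 \cdot 25}{4}\right) = 4829973 + \left(\frac{301}{2} - - \frac{275}{6}\right) = 4829973 + \left(\frac{301}{2} + \frac{275}{6}\right) = 4829973 + \frac{589}{3} = \frac{14490508}{3}$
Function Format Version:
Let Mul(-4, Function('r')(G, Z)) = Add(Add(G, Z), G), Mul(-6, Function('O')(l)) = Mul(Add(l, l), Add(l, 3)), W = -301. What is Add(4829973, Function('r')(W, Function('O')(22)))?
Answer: Rational(14490508, 3) ≈ 4.8302e+6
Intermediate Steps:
Function('O')(l) = Mul(Rational(-1, 3), l, Add(3, l)) (Function('O')(l) = Mul(Rational(-1, 6), Mul(Add(l, l), Add(l, 3))) = Mul(Rational(-1, 6), Mul(Mul(2, l), Add(3, l))) = Mul(Rational(-1, 6), Mul(2, l, Add(3, l))) = Mul(Rational(-1, 3), l, Add(3, l)))
Function('r')(G, Z) = Add(Mul(Rational(-1, 2), G), Mul(Rational(-1, 4), Z)) (Function('r')(G, Z) = Mul(Rational(-1, 4), Add(Add(G, Z), G)) = Mul(Rational(-1, 4), Add(Z, Mul(2, G))) = Add(Mul(Rational(-1, 2), G), Mul(Rational(-1, 4), Z)))
Add(4829973, Function('r')(W, Function('O')(22))) = Add(4829973, Add(Mul(Rational(-1, 2), -301), Mul(Rational(-1, 4), Mul(Rational(-1, 3), 22, Add(3, 22))))) = Add(4829973, Add(Rational(301, 2), Mul(Rational(-1, 4), Mul(Rational(-1, 3), 22, 25)))) = Add(4829973, Add(Rational(301, 2), Mul(Rational(-1, 4), Rational(-550, 3)))) = Add(4829973, Add(Rational(301, 2), Rational(275, 6))) = Add(4829973, Rational(589, 3)) = Rational(14490508, 3)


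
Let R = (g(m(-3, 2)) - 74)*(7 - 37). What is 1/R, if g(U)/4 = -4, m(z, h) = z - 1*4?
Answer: 1/2700 ≈ 0.00037037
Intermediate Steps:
m(z, h) = -4 + z (m(z, h) = z - 4 = -4 + z)
g(U) = -16 (g(U) = 4*(-4) = -16)
R = 2700 (R = (-16 - 74)*(7 - 37) = -90*(-30) = 2700)
1/R = 1/2700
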